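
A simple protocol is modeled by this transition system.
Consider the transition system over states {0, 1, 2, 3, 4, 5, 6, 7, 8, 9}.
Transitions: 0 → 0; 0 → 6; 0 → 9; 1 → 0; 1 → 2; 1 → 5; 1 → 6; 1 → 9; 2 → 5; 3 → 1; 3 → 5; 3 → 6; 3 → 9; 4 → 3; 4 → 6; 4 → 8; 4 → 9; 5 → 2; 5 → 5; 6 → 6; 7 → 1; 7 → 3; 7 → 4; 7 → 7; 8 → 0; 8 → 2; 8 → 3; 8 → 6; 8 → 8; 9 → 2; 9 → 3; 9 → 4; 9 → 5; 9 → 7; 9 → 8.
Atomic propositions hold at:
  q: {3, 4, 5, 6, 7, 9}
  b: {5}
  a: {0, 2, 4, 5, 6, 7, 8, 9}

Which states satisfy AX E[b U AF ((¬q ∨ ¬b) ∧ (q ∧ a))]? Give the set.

Sat(¬q) = {0, 1, 2, 8}
Sat(¬b) = {0, 1, 2, 3, 4, 6, 7, 8, 9}
Sat(¬q ∨ ¬b) = {0, 1, 2, 3, 4, 6, 7, 8, 9}
Sat(q ∧ a) = {4, 5, 6, 7, 9}
Sat((¬q ∨ ¬b) ∧ (q ∧ a)) = {4, 6, 7, 9}
AF ((¬q ∨ ¬b) ∧ (q ∧ a)): least fixpoint, start Z0 = {4, 6, 7, 9}, add states with every successor in Z. Already a fixed point.
Sat(AF ((¬q ∨ ¬b) ∧ (q ∧ a))) = {4, 6, 7, 9}
E[b U AF ((¬q ∨ ¬b) ∧ (q ∧ a))]: least fixpoint, start Z0 = Sat(AF ((¬q ∨ ¬b) ∧ (q ∧ a))) = {4, 6, 7, 9}, add states in Sat(b) with some successor in Z. Already a fixed point.
Sat(E[b U AF ((¬q ∨ ¬b) ∧ (q ∧ a))]) = {4, 6, 7, 9}
Sat(AX E[b U AF ((¬q ∨ ¬b) ∧ (q ∧ a))]) = {s : every successor in {4, 6, 7, 9}} = {6}

{6}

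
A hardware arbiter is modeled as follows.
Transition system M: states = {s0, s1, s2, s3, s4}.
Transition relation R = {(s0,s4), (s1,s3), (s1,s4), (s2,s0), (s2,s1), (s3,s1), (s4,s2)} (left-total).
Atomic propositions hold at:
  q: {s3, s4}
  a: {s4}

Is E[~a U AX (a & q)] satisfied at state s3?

No

Sat(~a) = {s0, s1, s2, s3}
Sat(a & q) = {s4}
Sat(AX (a & q)) = {s : every successor in {s4}} = {s0}
E[~a U AX (a & q)]: least fixpoint, start Z0 = Sat(AX (a & q)) = {s0}, add states in Sat(~a) with some successor in Z. Z1 = {s0, s2}; fixed.
Sat(E[~a U AX (a & q)]) = {s0, s2}
s3 ∉ Sat(E[~a U AX (a & q)]) = {s0, s2}, so the formula does not hold at s3.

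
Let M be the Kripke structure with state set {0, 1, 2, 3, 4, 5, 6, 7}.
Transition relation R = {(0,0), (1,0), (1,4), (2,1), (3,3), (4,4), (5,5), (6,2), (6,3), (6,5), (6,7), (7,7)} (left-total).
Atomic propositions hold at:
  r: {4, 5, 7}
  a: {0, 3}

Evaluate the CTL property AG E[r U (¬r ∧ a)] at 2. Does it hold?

No

Sat(¬r) = {0, 1, 2, 3, 6}
Sat(¬r ∧ a) = {0, 3}
E[r U (¬r ∧ a)]: least fixpoint, start Z0 = Sat((¬r ∧ a)) = {0, 3}, add states in Sat(r) with some successor in Z. Already a fixed point.
Sat(E[r U (¬r ∧ a)]) = {0, 3}
AG E[r U (¬r ∧ a)]: greatest fixpoint, start Z0 = {0, 3}, keep only states in Sat with every successor in Z. Already a fixed point.
Sat(AG E[r U (¬r ∧ a)]) = {0, 3}
2 ∉ Sat(AG E[r U (¬r ∧ a)]) = {0, 3}, so the formula does not hold at 2.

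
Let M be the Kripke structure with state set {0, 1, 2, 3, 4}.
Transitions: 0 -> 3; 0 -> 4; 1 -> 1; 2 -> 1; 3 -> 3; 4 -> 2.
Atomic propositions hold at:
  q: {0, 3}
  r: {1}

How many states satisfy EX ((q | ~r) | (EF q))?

3

Sat(~r) = {0, 2, 3, 4}
Sat(q | ~r) = {0, 2, 3, 4}
EF q: least fixpoint, start Z0 = {0, 3}, add states with some successor in Z. Already a fixed point.
Sat(EF q) = {0, 3}
Sat((q | ~r) | (EF q)) = {0, 2, 3, 4}
Sat(EX ((q | ~r) | (EF q))) = {s : some successor in {0, 2, 3, 4}} = {0, 3, 4}
|Sat(EX ((q | ~r) | (EF q)))| = |{0, 3, 4}| = 3.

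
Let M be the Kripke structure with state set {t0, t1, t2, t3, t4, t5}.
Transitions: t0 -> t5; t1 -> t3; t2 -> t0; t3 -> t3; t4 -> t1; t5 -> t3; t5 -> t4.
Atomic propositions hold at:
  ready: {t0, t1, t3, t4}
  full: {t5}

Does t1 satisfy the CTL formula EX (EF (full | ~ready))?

No

Sat(~ready) = {t2, t5}
Sat(full | ~ready) = {t2, t5}
EF (full | ~ready): least fixpoint, start Z0 = {t2, t5}, add states with some successor in Z. Z1 = {t0, t2, t5}; fixed.
Sat(EF (full | ~ready)) = {t0, t2, t5}
Sat(EX (EF (full | ~ready))) = {s : some successor in {t0, t2, t5}} = {t0, t2}
t1 ∉ Sat(EX (EF (full | ~ready))) = {t0, t2}, so the formula does not hold at t1.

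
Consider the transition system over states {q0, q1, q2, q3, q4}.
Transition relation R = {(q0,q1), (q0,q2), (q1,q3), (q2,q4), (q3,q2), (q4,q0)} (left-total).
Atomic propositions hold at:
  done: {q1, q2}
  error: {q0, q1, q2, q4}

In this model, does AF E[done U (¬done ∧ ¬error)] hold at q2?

Sat(¬done) = {q0, q3, q4}
Sat(¬error) = {q3}
Sat(¬done ∧ ¬error) = {q3}
E[done U (¬done ∧ ¬error)]: least fixpoint, start Z0 = Sat((¬done ∧ ¬error)) = {q3}, add states in Sat(done) with some successor in Z. Z1 = {q1, q3}; fixed.
Sat(E[done U (¬done ∧ ¬error)]) = {q1, q3}
AF E[done U (¬done ∧ ¬error)]: least fixpoint, start Z0 = {q1, q3}, add states with every successor in Z. Already a fixed point.
Sat(AF E[done U (¬done ∧ ¬error)]) = {q1, q3}
q2 ∉ Sat(AF E[done U (¬done ∧ ¬error)]) = {q1, q3}, so the formula does not hold at q2.

No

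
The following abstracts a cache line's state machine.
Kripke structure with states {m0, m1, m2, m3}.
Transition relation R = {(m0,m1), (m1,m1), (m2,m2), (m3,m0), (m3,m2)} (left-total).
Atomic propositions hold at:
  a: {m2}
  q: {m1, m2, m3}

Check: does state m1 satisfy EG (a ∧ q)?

Sat(a ∧ q) = {m2}
EG (a ∧ q): greatest fixpoint, start Z0 = {m2}, keep only states in Sat with some successor in Z. Already a fixed point.
Sat(EG (a ∧ q)) = {m2}
m1 ∉ Sat(EG (a ∧ q)) = {m2}, so the formula does not hold at m1.

No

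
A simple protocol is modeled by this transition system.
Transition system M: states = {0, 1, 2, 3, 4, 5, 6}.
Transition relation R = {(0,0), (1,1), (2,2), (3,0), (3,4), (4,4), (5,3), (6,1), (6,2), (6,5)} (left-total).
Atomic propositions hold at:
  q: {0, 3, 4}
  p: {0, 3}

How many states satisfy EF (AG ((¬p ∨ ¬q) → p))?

Sat(¬p) = {1, 2, 4, 5, 6}
Sat(¬q) = {1, 2, 5, 6}
Sat(¬p ∨ ¬q) = {1, 2, 4, 5, 6}
Sat((¬p ∨ ¬q) → p) = {0, 3}
AG ((¬p ∨ ¬q) → p): greatest fixpoint, start Z0 = {0, 3}, keep only states in Sat with every successor in Z. Z1 = {0}; fixed.
Sat(AG ((¬p ∨ ¬q) → p)) = {0}
EF (AG ((¬p ∨ ¬q) → p)): least fixpoint, start Z0 = {0}, add states with some successor in Z. Z1 = {0, 3}; Z2 = {0, 3, 5}; Z3 = {0, 3, 5, 6}; fixed.
Sat(EF (AG ((¬p ∨ ¬q) → p))) = {0, 3, 5, 6}
|Sat(EF (AG ((¬p ∨ ¬q) → p)))| = |{0, 3, 5, 6}| = 4.

4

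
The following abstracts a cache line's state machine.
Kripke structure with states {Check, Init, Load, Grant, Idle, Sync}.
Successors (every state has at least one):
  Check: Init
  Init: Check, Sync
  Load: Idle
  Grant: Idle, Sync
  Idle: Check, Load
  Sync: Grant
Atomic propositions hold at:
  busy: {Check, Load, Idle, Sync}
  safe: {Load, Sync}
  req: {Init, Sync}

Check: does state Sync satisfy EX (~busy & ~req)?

Yes

Sat(~busy) = {Init, Grant}
Sat(~req) = {Check, Load, Grant, Idle}
Sat(~busy & ~req) = {Grant}
Sat(EX (~busy & ~req)) = {s : some successor in {Grant}} = {Sync}
Sync ∈ Sat(EX (~busy & ~req)) = {Sync}, so the formula holds at Sync.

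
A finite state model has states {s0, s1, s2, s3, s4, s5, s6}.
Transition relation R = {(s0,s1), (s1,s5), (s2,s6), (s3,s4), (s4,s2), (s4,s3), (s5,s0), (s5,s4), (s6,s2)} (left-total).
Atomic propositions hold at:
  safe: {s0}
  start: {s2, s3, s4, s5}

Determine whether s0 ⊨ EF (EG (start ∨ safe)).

Yes

Sat(start ∨ safe) = {s0, s2, s3, s4, s5}
EG (start ∨ safe): greatest fixpoint, start Z0 = {s0, s2, s3, s4, s5}, keep only states in Sat with some successor in Z. Z1 = {s3, s4, s5}; fixed.
Sat(EG (start ∨ safe)) = {s3, s4, s5}
EF (EG (start ∨ safe)): least fixpoint, start Z0 = {s3, s4, s5}, add states with some successor in Z. Z1 = {s1, s3, s4, s5}; Z2 = {s0, s1, s3, s4, s5}; fixed.
Sat(EF (EG (start ∨ safe))) = {s0, s1, s3, s4, s5}
s0 ∈ Sat(EF (EG (start ∨ safe))) = {s0, s1, s3, s4, s5}, so the formula holds at s0.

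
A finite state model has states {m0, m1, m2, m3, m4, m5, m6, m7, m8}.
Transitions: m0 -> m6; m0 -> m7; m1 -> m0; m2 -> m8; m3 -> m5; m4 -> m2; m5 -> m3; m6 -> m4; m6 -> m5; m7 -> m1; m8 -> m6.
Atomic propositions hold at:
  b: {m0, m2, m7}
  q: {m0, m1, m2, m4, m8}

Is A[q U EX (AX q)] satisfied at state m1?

Sat(AX q) = {s : every successor in {m0, m1, m2, m4, m8}} = {m1, m2, m4, m7}
Sat(EX (AX q)) = {s : some successor in {m1, m2, m4, m7}} = {m0, m4, m6, m7}
A[q U EX (AX q)]: least fixpoint, start Z0 = Sat(EX (AX q)) = {m0, m4, m6, m7}, add states in Sat(q) with every successor in Z. Z1 = {m0, m1, m4, m6, m7, m8}; Z2 = {m0, m1, m2, m4, m6, m7, m8}; fixed.
Sat(A[q U EX (AX q)]) = {m0, m1, m2, m4, m6, m7, m8}
m1 ∈ Sat(A[q U EX (AX q)]) = {m0, m1, m2, m4, m6, m7, m8}, so the formula holds at m1.

Yes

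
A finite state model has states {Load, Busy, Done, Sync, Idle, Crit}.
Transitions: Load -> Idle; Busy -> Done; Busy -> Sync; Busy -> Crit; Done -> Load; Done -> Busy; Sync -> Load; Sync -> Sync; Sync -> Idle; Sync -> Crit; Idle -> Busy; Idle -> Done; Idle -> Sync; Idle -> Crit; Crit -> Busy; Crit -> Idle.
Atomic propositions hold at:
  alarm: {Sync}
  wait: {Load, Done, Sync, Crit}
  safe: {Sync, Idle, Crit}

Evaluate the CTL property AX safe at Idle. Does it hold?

No

Sat(AX safe) = {s : every successor in {Sync, Idle, Crit}} = {Load}
Idle ∉ Sat(AX safe) = {Load}, so the formula does not hold at Idle.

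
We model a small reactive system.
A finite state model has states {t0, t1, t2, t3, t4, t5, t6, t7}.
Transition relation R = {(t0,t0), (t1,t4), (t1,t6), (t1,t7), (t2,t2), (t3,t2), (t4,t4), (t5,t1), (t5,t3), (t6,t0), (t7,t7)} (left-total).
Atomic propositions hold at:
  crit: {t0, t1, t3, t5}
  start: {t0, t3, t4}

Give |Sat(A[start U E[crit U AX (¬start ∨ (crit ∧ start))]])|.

7

Sat(¬start) = {t1, t2, t5, t6, t7}
Sat(crit ∧ start) = {t0, t3}
Sat(¬start ∨ (crit ∧ start)) = {t0, t1, t2, t3, t5, t6, t7}
Sat(AX (¬start ∨ (crit ∧ start))) = {s : every successor in {t0, t1, t2, t3, t5, t6, t7}} = {t0, t2, t3, t5, t6, t7}
E[crit U AX (¬start ∨ (crit ∧ start))]: least fixpoint, start Z0 = Sat(AX (¬start ∨ (crit ∧ start))) = {t0, t2, t3, t5, t6, t7}, add states in Sat(crit) with some successor in Z. Z1 = {t0, t1, t2, t3, t5, t6, t7}; fixed.
Sat(E[crit U AX (¬start ∨ (crit ∧ start))]) = {t0, t1, t2, t3, t5, t6, t7}
A[start U E[crit U AX (¬start ∨ (crit ∧ start))]]: least fixpoint, start Z0 = Sat(E[crit U AX (¬start ∨ (crit ∧ start))]) = {t0, t1, t2, t3, t5, t6, t7}, add states in Sat(start) with every successor in Z. Already a fixed point.
Sat(A[start U E[crit U AX (¬start ∨ (crit ∧ start))]]) = {t0, t1, t2, t3, t5, t6, t7}
|Sat(A[start U E[crit U AX (¬start ∨ (crit ∧ start))]])| = |{t0, t1, t2, t3, t5, t6, t7}| = 7.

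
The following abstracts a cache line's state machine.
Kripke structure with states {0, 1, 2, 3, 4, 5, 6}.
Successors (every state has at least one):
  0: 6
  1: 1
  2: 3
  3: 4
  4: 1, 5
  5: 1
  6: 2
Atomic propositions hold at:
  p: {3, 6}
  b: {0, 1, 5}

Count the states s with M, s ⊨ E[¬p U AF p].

4

Sat(¬p) = {0, 1, 2, 4, 5}
AF p: least fixpoint, start Z0 = {3, 6}, add states with every successor in Z. Z1 = {0, 2, 3, 6}; fixed.
Sat(AF p) = {0, 2, 3, 6}
E[¬p U AF p]: least fixpoint, start Z0 = Sat(AF p) = {0, 2, 3, 6}, add states in Sat(¬p) with some successor in Z. Already a fixed point.
Sat(E[¬p U AF p]) = {0, 2, 3, 6}
|Sat(E[¬p U AF p])| = |{0, 2, 3, 6}| = 4.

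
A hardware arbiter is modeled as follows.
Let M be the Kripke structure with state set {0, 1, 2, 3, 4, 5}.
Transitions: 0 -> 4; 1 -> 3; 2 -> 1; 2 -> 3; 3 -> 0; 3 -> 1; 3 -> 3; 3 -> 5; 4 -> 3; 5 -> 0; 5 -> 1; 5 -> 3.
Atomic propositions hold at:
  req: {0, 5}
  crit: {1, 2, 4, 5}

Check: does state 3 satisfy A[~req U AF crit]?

Sat(~req) = {1, 2, 3, 4}
AF crit: least fixpoint, start Z0 = {1, 2, 4, 5}, add states with every successor in Z. Z1 = {0, 1, 2, 4, 5}; fixed.
Sat(AF crit) = {0, 1, 2, 4, 5}
A[~req U AF crit]: least fixpoint, start Z0 = Sat(AF crit) = {0, 1, 2, 4, 5}, add states in Sat(~req) with every successor in Z. Already a fixed point.
Sat(A[~req U AF crit]) = {0, 1, 2, 4, 5}
3 ∉ Sat(A[~req U AF crit]) = {0, 1, 2, 4, 5}, so the formula does not hold at 3.

No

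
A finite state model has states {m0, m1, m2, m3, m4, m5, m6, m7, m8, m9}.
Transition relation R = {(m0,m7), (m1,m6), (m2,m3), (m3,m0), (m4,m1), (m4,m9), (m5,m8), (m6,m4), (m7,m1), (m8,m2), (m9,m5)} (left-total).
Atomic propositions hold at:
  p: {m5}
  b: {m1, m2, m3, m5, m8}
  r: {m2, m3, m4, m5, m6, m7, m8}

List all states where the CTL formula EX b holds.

Sat(EX b) = {s : some successor in {m1, m2, m3, m5, m8}} = {m2, m4, m5, m7, m8, m9}

{m2, m4, m5, m7, m8, m9}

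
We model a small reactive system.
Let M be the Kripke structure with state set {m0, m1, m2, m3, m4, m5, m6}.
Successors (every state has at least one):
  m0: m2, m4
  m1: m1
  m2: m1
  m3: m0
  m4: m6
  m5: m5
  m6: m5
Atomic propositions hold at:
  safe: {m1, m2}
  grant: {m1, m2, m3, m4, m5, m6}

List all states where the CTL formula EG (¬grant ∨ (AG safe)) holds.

{m0, m1, m2}

Sat(¬grant) = {m0}
AG safe: greatest fixpoint, start Z0 = {m1, m2}, keep only states in Sat with every successor in Z. Already a fixed point.
Sat(AG safe) = {m1, m2}
Sat(¬grant ∨ (AG safe)) = {m0, m1, m2}
EG (¬grant ∨ (AG safe)): greatest fixpoint, start Z0 = {m0, m1, m2}, keep only states in Sat with some successor in Z. Already a fixed point.
Sat(EG (¬grant ∨ (AG safe))) = {m0, m1, m2}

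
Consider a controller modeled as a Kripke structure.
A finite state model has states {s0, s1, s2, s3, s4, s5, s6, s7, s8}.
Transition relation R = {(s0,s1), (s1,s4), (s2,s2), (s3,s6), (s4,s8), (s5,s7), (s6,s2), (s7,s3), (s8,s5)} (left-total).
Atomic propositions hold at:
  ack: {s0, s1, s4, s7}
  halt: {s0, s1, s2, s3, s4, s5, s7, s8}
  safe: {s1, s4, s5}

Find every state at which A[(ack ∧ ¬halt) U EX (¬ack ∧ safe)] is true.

{s8}

Sat(¬halt) = {s6}
Sat(ack ∧ ¬halt) = ∅
Sat(¬ack) = {s2, s3, s5, s6, s8}
Sat(¬ack ∧ safe) = {s5}
Sat(EX (¬ack ∧ safe)) = {s : some successor in {s5}} = {s8}
A[(ack ∧ ¬halt) U EX (¬ack ∧ safe)]: least fixpoint, start Z0 = Sat(EX (¬ack ∧ safe)) = {s8}, add states in Sat(ack ∧ ¬halt) with every successor in Z. Already a fixed point.
Sat(A[(ack ∧ ¬halt) U EX (¬ack ∧ safe)]) = {s8}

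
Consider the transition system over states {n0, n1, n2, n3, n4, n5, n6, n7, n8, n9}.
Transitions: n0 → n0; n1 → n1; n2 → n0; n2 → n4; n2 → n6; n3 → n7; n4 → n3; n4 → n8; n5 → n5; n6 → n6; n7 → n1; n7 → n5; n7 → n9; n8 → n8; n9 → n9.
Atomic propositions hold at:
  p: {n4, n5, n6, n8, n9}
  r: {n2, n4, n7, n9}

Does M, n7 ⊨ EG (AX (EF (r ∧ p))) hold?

Sat(r ∧ p) = {n4, n9}
EF (r ∧ p): least fixpoint, start Z0 = {n4, n9}, add states with some successor in Z. Z1 = {n2, n4, n7, n9}; Z2 = {n2, n3, n4, n7, n9}; fixed.
Sat(EF (r ∧ p)) = {n2, n3, n4, n7, n9}
Sat(AX (EF (r ∧ p))) = {s : every successor in {n2, n3, n4, n7, n9}} = {n3, n9}
EG (AX (EF (r ∧ p))): greatest fixpoint, start Z0 = {n3, n9}, keep only states in Sat with some successor in Z. Z1 = {n9}; fixed.
Sat(EG (AX (EF (r ∧ p)))) = {n9}
n7 ∉ Sat(EG (AX (EF (r ∧ p)))) = {n9}, so the formula does not hold at n7.

No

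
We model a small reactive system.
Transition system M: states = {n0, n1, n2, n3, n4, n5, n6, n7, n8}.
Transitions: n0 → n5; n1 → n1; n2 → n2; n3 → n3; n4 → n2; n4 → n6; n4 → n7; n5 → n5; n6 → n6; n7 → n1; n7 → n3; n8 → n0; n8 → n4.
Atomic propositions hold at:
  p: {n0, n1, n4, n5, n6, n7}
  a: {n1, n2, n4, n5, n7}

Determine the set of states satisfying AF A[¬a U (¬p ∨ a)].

{n0, n1, n2, n3, n4, n5, n7, n8}

Sat(¬a) = {n0, n3, n6, n8}
Sat(¬p) = {n2, n3, n8}
Sat(¬p ∨ a) = {n1, n2, n3, n4, n5, n7, n8}
A[¬a U (¬p ∨ a)]: least fixpoint, start Z0 = Sat((¬p ∨ a)) = {n1, n2, n3, n4, n5, n7, n8}, add states in Sat(¬a) with every successor in Z. Z1 = {n0, n1, n2, n3, n4, n5, n7, n8}; fixed.
Sat(A[¬a U (¬p ∨ a)]) = {n0, n1, n2, n3, n4, n5, n7, n8}
AF A[¬a U (¬p ∨ a)]: least fixpoint, start Z0 = {n0, n1, n2, n3, n4, n5, n7, n8}, add states with every successor in Z. Already a fixed point.
Sat(AF A[¬a U (¬p ∨ a)]) = {n0, n1, n2, n3, n4, n5, n7, n8}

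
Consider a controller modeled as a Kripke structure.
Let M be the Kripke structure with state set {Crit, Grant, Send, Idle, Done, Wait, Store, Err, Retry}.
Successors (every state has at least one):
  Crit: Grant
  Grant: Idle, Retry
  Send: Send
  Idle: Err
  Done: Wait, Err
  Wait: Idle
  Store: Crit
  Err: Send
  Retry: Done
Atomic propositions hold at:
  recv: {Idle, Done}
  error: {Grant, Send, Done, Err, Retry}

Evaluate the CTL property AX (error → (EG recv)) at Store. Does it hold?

EG recv: greatest fixpoint, start Z0 = {Idle, Done}, keep only states in Sat with some successor in Z. Z1 = ∅; fixed.
Sat(EG recv) = ∅
Sat(error → (EG recv)) = {Crit, Idle, Wait, Store}
Sat(AX (error → (EG recv))) = {s : every successor in {Crit, Idle, Wait, Store}} = {Wait, Store}
Store ∈ Sat(AX (error → (EG recv))) = {Wait, Store}, so the formula holds at Store.

Yes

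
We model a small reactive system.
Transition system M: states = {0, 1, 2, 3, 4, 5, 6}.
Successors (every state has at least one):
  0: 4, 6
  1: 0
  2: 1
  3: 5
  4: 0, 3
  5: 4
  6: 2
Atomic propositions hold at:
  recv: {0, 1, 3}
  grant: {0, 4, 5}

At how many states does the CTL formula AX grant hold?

3

Sat(AX grant) = {s : every successor in {0, 4, 5}} = {1, 3, 5}
|Sat(AX grant)| = |{1, 3, 5}| = 3.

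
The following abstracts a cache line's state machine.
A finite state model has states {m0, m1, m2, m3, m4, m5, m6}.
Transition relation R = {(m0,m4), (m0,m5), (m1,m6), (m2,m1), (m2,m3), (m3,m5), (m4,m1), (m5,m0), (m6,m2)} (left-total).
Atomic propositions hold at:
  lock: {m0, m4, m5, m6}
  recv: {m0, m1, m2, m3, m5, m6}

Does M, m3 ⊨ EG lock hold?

No

EG lock: greatest fixpoint, start Z0 = {m0, m4, m5, m6}, keep only states in Sat with some successor in Z. Z1 = {m0, m5}; fixed.
Sat(EG lock) = {m0, m5}
m3 ∉ Sat(EG lock) = {m0, m5}, so the formula does not hold at m3.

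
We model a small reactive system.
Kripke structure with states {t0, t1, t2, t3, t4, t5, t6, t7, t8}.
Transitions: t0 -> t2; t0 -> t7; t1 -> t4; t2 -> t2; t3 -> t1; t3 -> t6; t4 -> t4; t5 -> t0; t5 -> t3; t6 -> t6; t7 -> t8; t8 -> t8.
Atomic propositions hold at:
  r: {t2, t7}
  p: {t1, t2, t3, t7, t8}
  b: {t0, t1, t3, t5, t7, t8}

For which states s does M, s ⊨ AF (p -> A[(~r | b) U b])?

{t0, t1, t3, t4, t5, t6, t7, t8}

Sat(~r) = {t0, t1, t3, t4, t5, t6, t8}
Sat(~r | b) = {t0, t1, t3, t4, t5, t6, t7, t8}
A[(~r | b) U b]: least fixpoint, start Z0 = Sat(b) = {t0, t1, t3, t5, t7, t8}, add states in Sat(~r | b) with every successor in Z. Already a fixed point.
Sat(A[(~r | b) U b]) = {t0, t1, t3, t5, t7, t8}
Sat(p -> A[(~r | b) U b]) = {t0, t1, t3, t4, t5, t6, t7, t8}
AF (p -> A[(~r | b) U b]): least fixpoint, start Z0 = {t0, t1, t3, t4, t5, t6, t7, t8}, add states with every successor in Z. Already a fixed point.
Sat(AF (p -> A[(~r | b) U b])) = {t0, t1, t3, t4, t5, t6, t7, t8}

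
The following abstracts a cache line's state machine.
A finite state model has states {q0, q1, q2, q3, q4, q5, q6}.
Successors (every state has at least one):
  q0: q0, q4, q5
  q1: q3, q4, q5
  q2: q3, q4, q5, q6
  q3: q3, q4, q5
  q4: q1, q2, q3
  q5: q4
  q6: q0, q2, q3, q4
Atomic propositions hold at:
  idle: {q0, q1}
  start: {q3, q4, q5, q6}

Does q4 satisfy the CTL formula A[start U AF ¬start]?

No

Sat(¬start) = {q0, q1, q2}
AF ¬start: least fixpoint, start Z0 = {q0, q1, q2}, add states with every successor in Z. Already a fixed point.
Sat(AF ¬start) = {q0, q1, q2}
A[start U AF ¬start]: least fixpoint, start Z0 = Sat(AF ¬start) = {q0, q1, q2}, add states in Sat(start) with every successor in Z. Already a fixed point.
Sat(A[start U AF ¬start]) = {q0, q1, q2}
q4 ∉ Sat(A[start U AF ¬start]) = {q0, q1, q2}, so the formula does not hold at q4.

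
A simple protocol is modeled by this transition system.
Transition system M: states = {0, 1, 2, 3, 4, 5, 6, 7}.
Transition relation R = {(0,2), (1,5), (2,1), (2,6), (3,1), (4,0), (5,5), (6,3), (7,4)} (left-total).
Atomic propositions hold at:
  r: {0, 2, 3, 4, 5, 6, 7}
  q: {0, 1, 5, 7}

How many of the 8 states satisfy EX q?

5

Sat(EX q) = {s : some successor in {0, 1, 5, 7}} = {1, 2, 3, 4, 5}
|Sat(EX q)| = |{1, 2, 3, 4, 5}| = 5.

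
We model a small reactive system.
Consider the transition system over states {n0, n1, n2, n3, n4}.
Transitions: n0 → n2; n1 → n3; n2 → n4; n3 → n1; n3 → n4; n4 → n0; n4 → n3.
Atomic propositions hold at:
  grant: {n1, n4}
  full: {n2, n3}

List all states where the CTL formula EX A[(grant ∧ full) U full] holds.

Sat(grant ∧ full) = ∅
A[(grant ∧ full) U full]: least fixpoint, start Z0 = Sat(full) = {n2, n3}, add states in Sat(grant ∧ full) with every successor in Z. Already a fixed point.
Sat(A[(grant ∧ full) U full]) = {n2, n3}
Sat(EX A[(grant ∧ full) U full]) = {s : some successor in {n2, n3}} = {n0, n1, n4}

{n0, n1, n4}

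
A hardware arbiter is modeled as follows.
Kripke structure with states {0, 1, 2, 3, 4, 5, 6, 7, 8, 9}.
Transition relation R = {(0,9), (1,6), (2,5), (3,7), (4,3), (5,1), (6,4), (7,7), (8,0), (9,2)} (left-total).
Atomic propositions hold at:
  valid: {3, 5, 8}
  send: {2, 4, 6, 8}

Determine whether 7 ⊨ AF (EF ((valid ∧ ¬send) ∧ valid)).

No

Sat(¬send) = {0, 1, 3, 5, 7, 9}
Sat(valid ∧ ¬send) = {3, 5}
Sat((valid ∧ ¬send) ∧ valid) = {3, 5}
EF ((valid ∧ ¬send) ∧ valid): least fixpoint, start Z0 = {3, 5}, add states with some successor in Z. Z1 = {2, 3, 4, 5}; Z2 = {2, 3, 4, 5, 6, 9}; Z3 = {0, 1, 2, 3, 4, 5, 6, 9}; Z4 = {0, 1, 2, 3, 4, 5, 6, 8, 9}; fixed.
Sat(EF ((valid ∧ ¬send) ∧ valid)) = {0, 1, 2, 3, 4, 5, 6, 8, 9}
AF (EF ((valid ∧ ¬send) ∧ valid)): least fixpoint, start Z0 = {0, 1, 2, 3, 4, 5, 6, 8, 9}, add states with every successor in Z. Already a fixed point.
Sat(AF (EF ((valid ∧ ¬send) ∧ valid))) = {0, 1, 2, 3, 4, 5, 6, 8, 9}
7 ∉ Sat(AF (EF ((valid ∧ ¬send) ∧ valid))) = {0, 1, 2, 3, 4, 5, 6, 8, 9}, so the formula does not hold at 7.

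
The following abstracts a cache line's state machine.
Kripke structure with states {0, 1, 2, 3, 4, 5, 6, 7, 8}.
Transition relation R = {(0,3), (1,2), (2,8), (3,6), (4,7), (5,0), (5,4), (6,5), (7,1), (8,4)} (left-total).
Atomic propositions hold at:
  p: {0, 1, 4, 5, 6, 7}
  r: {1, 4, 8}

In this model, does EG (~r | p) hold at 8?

Sat(~r) = {0, 2, 3, 5, 6, 7}
Sat(~r | p) = {0, 1, 2, 3, 4, 5, 6, 7}
EG (~r | p): greatest fixpoint, start Z0 = {0, 1, 2, 3, 4, 5, 6, 7}, keep only states in Sat with some successor in Z. Z1 = {0, 1, 3, 4, 5, 6, 7}; Z2 = {0, 3, 4, 5, 6, 7}; Z3 = {0, 3, 4, 5, 6}; Z4 = {0, 3, 5, 6}; fixed.
Sat(EG (~r | p)) = {0, 3, 5, 6}
8 ∉ Sat(EG (~r | p)) = {0, 3, 5, 6}, so the formula does not hold at 8.

No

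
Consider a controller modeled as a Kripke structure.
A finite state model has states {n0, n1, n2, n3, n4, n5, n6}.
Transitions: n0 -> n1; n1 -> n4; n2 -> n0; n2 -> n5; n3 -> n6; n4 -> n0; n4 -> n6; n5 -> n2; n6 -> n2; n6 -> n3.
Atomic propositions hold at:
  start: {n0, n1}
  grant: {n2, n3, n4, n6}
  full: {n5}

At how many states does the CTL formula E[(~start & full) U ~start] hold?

Sat(~start) = {n2, n3, n4, n5, n6}
Sat(~start & full) = {n5}
E[(~start & full) U ~start]: least fixpoint, start Z0 = Sat(~start) = {n2, n3, n4, n5, n6}, add states in Sat(~start & full) with some successor in Z. Already a fixed point.
Sat(E[(~start & full) U ~start]) = {n2, n3, n4, n5, n6}
|Sat(E[(~start & full) U ~start])| = |{n2, n3, n4, n5, n6}| = 5.

5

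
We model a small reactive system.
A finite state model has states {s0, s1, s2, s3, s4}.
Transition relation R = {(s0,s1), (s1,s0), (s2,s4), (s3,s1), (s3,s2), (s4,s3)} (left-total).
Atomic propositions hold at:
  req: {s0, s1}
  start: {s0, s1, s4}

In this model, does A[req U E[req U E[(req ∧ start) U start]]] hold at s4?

Sat(req ∧ start) = {s0, s1}
E[(req ∧ start) U start]: least fixpoint, start Z0 = Sat(start) = {s0, s1, s4}, add states in Sat(req ∧ start) with some successor in Z. Already a fixed point.
Sat(E[(req ∧ start) U start]) = {s0, s1, s4}
E[req U E[(req ∧ start) U start]]: least fixpoint, start Z0 = Sat(E[(req ∧ start) U start]) = {s0, s1, s4}, add states in Sat(req) with some successor in Z. Already a fixed point.
Sat(E[req U E[(req ∧ start) U start]]) = {s0, s1, s4}
A[req U E[req U E[(req ∧ start) U start]]]: least fixpoint, start Z0 = Sat(E[req U E[(req ∧ start) U start]]) = {s0, s1, s4}, add states in Sat(req) with every successor in Z. Already a fixed point.
Sat(A[req U E[req U E[(req ∧ start) U start]]]) = {s0, s1, s4}
s4 ∈ Sat(A[req U E[req U E[(req ∧ start) U start]]]) = {s0, s1, s4}, so the formula holds at s4.

Yes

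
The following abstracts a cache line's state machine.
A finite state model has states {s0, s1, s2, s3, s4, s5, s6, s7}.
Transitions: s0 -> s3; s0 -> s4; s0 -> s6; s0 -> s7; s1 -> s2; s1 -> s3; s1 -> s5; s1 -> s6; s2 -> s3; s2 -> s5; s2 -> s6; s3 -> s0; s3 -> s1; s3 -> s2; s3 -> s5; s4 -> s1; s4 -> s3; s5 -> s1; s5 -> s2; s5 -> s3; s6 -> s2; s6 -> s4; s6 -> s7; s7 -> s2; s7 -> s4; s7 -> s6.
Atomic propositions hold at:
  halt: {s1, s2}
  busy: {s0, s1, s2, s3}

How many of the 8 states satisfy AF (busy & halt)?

Sat(busy & halt) = {s1, s2}
AF (busy & halt): least fixpoint, start Z0 = {s1, s2}, add states with every successor in Z. Already a fixed point.
Sat(AF (busy & halt)) = {s1, s2}
|Sat(AF (busy & halt))| = |{s1, s2}| = 2.

2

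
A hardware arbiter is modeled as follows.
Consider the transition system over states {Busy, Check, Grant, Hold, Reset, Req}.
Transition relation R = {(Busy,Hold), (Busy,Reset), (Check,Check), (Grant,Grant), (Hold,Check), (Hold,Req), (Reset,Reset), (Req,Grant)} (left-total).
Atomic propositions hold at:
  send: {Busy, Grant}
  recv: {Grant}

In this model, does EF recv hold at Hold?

EF recv: least fixpoint, start Z0 = {Grant}, add states with some successor in Z. Z1 = {Grant, Req}; Z2 = {Grant, Hold, Req}; Z3 = {Busy, Grant, Hold, Req}; fixed.
Sat(EF recv) = {Busy, Grant, Hold, Req}
Hold ∈ Sat(EF recv) = {Busy, Grant, Hold, Req}, so the formula holds at Hold.

Yes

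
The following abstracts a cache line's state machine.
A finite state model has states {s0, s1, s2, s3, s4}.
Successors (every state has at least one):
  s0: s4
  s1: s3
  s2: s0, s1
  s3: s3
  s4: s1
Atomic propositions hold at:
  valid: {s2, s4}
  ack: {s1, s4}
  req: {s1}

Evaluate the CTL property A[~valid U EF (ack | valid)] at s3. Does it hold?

No

Sat(~valid) = {s0, s1, s3}
Sat(ack | valid) = {s1, s2, s4}
EF (ack | valid): least fixpoint, start Z0 = {s1, s2, s4}, add states with some successor in Z. Z1 = {s0, s1, s2, s4}; fixed.
Sat(EF (ack | valid)) = {s0, s1, s2, s4}
A[~valid U EF (ack | valid)]: least fixpoint, start Z0 = Sat(EF (ack | valid)) = {s0, s1, s2, s4}, add states in Sat(~valid) with every successor in Z. Already a fixed point.
Sat(A[~valid U EF (ack | valid)]) = {s0, s1, s2, s4}
s3 ∉ Sat(A[~valid U EF (ack | valid)]) = {s0, s1, s2, s4}, so the formula does not hold at s3.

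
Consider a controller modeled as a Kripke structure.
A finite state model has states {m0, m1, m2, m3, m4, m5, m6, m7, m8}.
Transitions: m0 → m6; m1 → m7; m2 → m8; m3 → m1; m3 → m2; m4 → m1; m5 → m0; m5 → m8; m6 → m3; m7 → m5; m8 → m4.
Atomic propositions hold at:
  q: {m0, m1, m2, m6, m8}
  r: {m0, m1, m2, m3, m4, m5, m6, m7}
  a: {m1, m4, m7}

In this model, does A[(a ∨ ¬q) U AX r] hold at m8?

Yes

Sat(¬q) = {m3, m4, m5, m7}
Sat(a ∨ ¬q) = {m1, m3, m4, m5, m7}
Sat(AX r) = {s : every successor in {m0, m1, m2, m3, m4, m5, m6, m7}} = {m0, m1, m3, m4, m6, m7, m8}
A[(a ∨ ¬q) U AX r]: least fixpoint, start Z0 = Sat(AX r) = {m0, m1, m3, m4, m6, m7, m8}, add states in Sat(a ∨ ¬q) with every successor in Z. Z1 = {m0, m1, m3, m4, m5, m6, m7, m8}; fixed.
Sat(A[(a ∨ ¬q) U AX r]) = {m0, m1, m3, m4, m5, m6, m7, m8}
m8 ∈ Sat(A[(a ∨ ¬q) U AX r]) = {m0, m1, m3, m4, m5, m6, m7, m8}, so the formula holds at m8.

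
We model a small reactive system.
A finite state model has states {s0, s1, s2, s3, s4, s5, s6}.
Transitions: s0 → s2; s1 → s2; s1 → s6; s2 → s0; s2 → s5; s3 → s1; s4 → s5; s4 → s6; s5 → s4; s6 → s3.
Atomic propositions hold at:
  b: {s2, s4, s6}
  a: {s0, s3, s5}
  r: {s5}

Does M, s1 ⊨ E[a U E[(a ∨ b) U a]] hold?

No

Sat(a ∨ b) = {s0, s2, s3, s4, s5, s6}
E[(a ∨ b) U a]: least fixpoint, start Z0 = Sat(a) = {s0, s3, s5}, add states in Sat(a ∨ b) with some successor in Z. Z1 = {s0, s2, s3, s4, s5, s6}; fixed.
Sat(E[(a ∨ b) U a]) = {s0, s2, s3, s4, s5, s6}
E[a U E[(a ∨ b) U a]]: least fixpoint, start Z0 = Sat(E[(a ∨ b) U a]) = {s0, s2, s3, s4, s5, s6}, add states in Sat(a) with some successor in Z. Already a fixed point.
Sat(E[a U E[(a ∨ b) U a]]) = {s0, s2, s3, s4, s5, s6}
s1 ∉ Sat(E[a U E[(a ∨ b) U a]]) = {s0, s2, s3, s4, s5, s6}, so the formula does not hold at s1.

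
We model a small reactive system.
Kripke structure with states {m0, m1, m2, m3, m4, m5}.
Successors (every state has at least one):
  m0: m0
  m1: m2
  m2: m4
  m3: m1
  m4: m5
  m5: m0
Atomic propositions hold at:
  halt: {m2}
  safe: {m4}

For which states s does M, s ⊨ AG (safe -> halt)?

Sat(safe -> halt) = {m0, m1, m2, m3, m5}
AG (safe -> halt): greatest fixpoint, start Z0 = {m0, m1, m2, m3, m5}, keep only states in Sat with every successor in Z. Z1 = {m0, m1, m3, m5}; Z2 = {m0, m3, m5}; Z3 = {m0, m5}; fixed.
Sat(AG (safe -> halt)) = {m0, m5}

{m0, m5}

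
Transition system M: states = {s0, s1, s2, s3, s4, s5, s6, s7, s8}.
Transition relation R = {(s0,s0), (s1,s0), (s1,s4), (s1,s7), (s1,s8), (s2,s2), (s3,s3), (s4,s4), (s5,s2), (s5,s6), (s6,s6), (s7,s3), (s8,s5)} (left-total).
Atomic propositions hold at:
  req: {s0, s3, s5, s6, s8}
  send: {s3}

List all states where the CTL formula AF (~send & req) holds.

Sat(~send) = {s0, s1, s2, s4, s5, s6, s7, s8}
Sat(~send & req) = {s0, s5, s6, s8}
AF (~send & req): least fixpoint, start Z0 = {s0, s5, s6, s8}, add states with every successor in Z. Already a fixed point.
Sat(AF (~send & req)) = {s0, s5, s6, s8}

{s0, s5, s6, s8}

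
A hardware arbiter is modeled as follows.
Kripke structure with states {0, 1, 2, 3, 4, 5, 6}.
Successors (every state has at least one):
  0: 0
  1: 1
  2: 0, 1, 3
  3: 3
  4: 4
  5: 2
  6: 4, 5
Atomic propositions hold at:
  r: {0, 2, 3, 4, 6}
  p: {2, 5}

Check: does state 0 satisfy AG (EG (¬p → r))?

Sat(¬p) = {0, 1, 3, 4, 6}
Sat(¬p → r) = {0, 2, 3, 4, 5, 6}
EG (¬p → r): greatest fixpoint, start Z0 = {0, 2, 3, 4, 5, 6}, keep only states in Sat with some successor in Z. Already a fixed point.
Sat(EG (¬p → r)) = {0, 2, 3, 4, 5, 6}
AG (EG (¬p → r)): greatest fixpoint, start Z0 = {0, 2, 3, 4, 5, 6}, keep only states in Sat with every successor in Z. Z1 = {0, 3, 4, 5, 6}; Z2 = {0, 3, 4, 6}; Z3 = {0, 3, 4}; fixed.
Sat(AG (EG (¬p → r))) = {0, 3, 4}
0 ∈ Sat(AG (EG (¬p → r))) = {0, 3, 4}, so the formula holds at 0.

Yes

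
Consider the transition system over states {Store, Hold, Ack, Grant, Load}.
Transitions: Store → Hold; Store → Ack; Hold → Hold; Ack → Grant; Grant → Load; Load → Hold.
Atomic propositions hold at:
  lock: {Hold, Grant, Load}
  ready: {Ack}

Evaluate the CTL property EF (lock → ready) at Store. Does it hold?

Sat(lock → ready) = {Store, Ack}
EF (lock → ready): least fixpoint, start Z0 = {Store, Ack}, add states with some successor in Z. Already a fixed point.
Sat(EF (lock → ready)) = {Store, Ack}
Store ∈ Sat(EF (lock → ready)) = {Store, Ack}, so the formula holds at Store.

Yes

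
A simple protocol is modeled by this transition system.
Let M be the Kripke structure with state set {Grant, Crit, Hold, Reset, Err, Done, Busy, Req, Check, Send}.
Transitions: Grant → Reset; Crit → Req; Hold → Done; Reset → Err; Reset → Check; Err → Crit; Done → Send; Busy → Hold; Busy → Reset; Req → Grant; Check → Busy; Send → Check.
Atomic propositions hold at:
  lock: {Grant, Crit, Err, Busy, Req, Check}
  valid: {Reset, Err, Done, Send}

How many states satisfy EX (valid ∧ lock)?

Sat(valid ∧ lock) = {Err}
Sat(EX (valid ∧ lock)) = {s : some successor in {Err}} = {Reset}
|Sat(EX (valid ∧ lock))| = |{Reset}| = 1.

1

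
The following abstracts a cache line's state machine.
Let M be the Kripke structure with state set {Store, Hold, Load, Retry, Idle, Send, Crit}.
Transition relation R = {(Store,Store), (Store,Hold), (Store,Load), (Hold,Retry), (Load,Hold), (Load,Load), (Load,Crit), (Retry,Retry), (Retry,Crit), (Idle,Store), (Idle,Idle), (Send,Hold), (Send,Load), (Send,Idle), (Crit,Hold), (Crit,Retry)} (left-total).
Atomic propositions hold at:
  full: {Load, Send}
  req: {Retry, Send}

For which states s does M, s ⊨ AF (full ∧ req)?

Sat(full ∧ req) = {Send}
AF (full ∧ req): least fixpoint, start Z0 = {Send}, add states with every successor in Z. Already a fixed point.
Sat(AF (full ∧ req)) = {Send}

{Send}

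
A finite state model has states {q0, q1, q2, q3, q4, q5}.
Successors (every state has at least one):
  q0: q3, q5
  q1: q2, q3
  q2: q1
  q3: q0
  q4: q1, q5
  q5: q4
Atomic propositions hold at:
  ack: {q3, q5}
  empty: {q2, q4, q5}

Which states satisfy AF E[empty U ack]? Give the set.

E[empty U ack]: least fixpoint, start Z0 = Sat(ack) = {q3, q5}, add states in Sat(empty) with some successor in Z. Z1 = {q3, q4, q5}; fixed.
Sat(E[empty U ack]) = {q3, q4, q5}
AF E[empty U ack]: least fixpoint, start Z0 = {q3, q4, q5}, add states with every successor in Z. Z1 = {q0, q3, q4, q5}; fixed.
Sat(AF E[empty U ack]) = {q0, q3, q4, q5}

{q0, q3, q4, q5}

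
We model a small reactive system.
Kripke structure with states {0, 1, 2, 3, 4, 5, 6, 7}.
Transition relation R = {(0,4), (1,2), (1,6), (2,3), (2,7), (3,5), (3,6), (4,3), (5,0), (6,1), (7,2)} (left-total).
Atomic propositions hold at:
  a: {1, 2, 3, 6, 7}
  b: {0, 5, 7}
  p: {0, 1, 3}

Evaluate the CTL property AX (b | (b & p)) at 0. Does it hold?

No

Sat(b & p) = {0}
Sat(b | (b & p)) = {0, 5, 7}
Sat(AX (b | (b & p))) = {s : every successor in {0, 5, 7}} = {5}
0 ∉ Sat(AX (b | (b & p))) = {5}, so the formula does not hold at 0.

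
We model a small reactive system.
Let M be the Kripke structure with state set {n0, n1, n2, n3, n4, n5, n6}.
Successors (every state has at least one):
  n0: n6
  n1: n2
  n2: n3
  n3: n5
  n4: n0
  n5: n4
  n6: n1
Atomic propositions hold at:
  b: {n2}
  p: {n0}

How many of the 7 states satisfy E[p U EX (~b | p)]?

Sat(~b) = {n0, n1, n3, n4, n5, n6}
Sat(~b | p) = {n0, n1, n3, n4, n5, n6}
Sat(EX (~b | p)) = {s : some successor in {n0, n1, n3, n4, n5, n6}} = {n0, n2, n3, n4, n5, n6}
E[p U EX (~b | p)]: least fixpoint, start Z0 = Sat(EX (~b | p)) = {n0, n2, n3, n4, n5, n6}, add states in Sat(p) with some successor in Z. Already a fixed point.
Sat(E[p U EX (~b | p)]) = {n0, n2, n3, n4, n5, n6}
|Sat(E[p U EX (~b | p)])| = |{n0, n2, n3, n4, n5, n6}| = 6.

6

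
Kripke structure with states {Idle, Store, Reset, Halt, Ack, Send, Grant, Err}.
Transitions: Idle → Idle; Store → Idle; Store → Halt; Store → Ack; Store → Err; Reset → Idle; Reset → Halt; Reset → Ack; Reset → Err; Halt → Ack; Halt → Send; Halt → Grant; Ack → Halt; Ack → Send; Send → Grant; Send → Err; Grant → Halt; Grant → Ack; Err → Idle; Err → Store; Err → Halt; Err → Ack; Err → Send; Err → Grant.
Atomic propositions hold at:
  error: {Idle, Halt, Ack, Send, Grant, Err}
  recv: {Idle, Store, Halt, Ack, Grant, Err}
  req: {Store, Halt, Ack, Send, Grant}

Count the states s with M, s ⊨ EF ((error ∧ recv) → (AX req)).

Sat(error ∧ recv) = {Idle, Halt, Ack, Grant, Err}
Sat(AX req) = {s : every successor in {Store, Halt, Ack, Send, Grant}} = {Halt, Ack, Grant}
Sat((error ∧ recv) → (AX req)) = {Store, Reset, Halt, Ack, Send, Grant}
EF ((error ∧ recv) → (AX req)): least fixpoint, start Z0 = {Store, Reset, Halt, Ack, Send, Grant}, add states with some successor in Z. Z1 = {Store, Reset, Halt, Ack, Send, Grant, Err}; fixed.
Sat(EF ((error ∧ recv) → (AX req))) = {Store, Reset, Halt, Ack, Send, Grant, Err}
|Sat(EF ((error ∧ recv) → (AX req)))| = |{Store, Reset, Halt, Ack, Send, Grant, Err}| = 7.

7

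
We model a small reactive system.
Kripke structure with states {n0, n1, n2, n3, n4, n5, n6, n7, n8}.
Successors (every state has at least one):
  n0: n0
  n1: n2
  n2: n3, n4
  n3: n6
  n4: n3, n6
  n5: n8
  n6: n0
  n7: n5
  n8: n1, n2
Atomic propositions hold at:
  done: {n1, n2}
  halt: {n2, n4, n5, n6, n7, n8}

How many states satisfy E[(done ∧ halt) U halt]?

6

Sat(done ∧ halt) = {n2}
E[(done ∧ halt) U halt]: least fixpoint, start Z0 = Sat(halt) = {n2, n4, n5, n6, n7, n8}, add states in Sat(done ∧ halt) with some successor in Z. Already a fixed point.
Sat(E[(done ∧ halt) U halt]) = {n2, n4, n5, n6, n7, n8}
|Sat(E[(done ∧ halt) U halt])| = |{n2, n4, n5, n6, n7, n8}| = 6.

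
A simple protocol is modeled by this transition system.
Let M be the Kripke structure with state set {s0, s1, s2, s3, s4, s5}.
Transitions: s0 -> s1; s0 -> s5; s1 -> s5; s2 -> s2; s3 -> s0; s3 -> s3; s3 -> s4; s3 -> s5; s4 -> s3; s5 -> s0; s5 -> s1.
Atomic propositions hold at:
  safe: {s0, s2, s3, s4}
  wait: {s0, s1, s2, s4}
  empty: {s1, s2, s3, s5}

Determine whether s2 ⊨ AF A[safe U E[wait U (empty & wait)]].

Yes

Sat(empty & wait) = {s1, s2}
E[wait U (empty & wait)]: least fixpoint, start Z0 = Sat((empty & wait)) = {s1, s2}, add states in Sat(wait) with some successor in Z. Z1 = {s0, s1, s2}; fixed.
Sat(E[wait U (empty & wait)]) = {s0, s1, s2}
A[safe U E[wait U (empty & wait)]]: least fixpoint, start Z0 = Sat(E[wait U (empty & wait)]) = {s0, s1, s2}, add states in Sat(safe) with every successor in Z. Already a fixed point.
Sat(A[safe U E[wait U (empty & wait)]]) = {s0, s1, s2}
AF A[safe U E[wait U (empty & wait)]]: least fixpoint, start Z0 = {s0, s1, s2}, add states with every successor in Z. Z1 = {s0, s1, s2, s5}; fixed.
Sat(AF A[safe U E[wait U (empty & wait)]]) = {s0, s1, s2, s5}
s2 ∈ Sat(AF A[safe U E[wait U (empty & wait)]]) = {s0, s1, s2, s5}, so the formula holds at s2.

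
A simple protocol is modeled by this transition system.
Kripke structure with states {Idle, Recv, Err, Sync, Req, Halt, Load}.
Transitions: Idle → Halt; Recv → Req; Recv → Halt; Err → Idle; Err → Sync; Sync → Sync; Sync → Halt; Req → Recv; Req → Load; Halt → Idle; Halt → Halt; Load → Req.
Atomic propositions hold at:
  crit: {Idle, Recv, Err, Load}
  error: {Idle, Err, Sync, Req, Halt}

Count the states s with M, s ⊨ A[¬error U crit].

4

Sat(¬error) = {Recv, Load}
A[¬error U crit]: least fixpoint, start Z0 = Sat(crit) = {Idle, Recv, Err, Load}, add states in Sat(¬error) with every successor in Z. Already a fixed point.
Sat(A[¬error U crit]) = {Idle, Recv, Err, Load}
|Sat(A[¬error U crit])| = |{Idle, Recv, Err, Load}| = 4.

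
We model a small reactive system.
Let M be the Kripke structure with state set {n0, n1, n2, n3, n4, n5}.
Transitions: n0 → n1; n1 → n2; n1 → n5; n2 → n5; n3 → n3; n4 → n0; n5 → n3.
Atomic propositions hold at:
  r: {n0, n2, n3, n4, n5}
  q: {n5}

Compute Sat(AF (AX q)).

{n2}

Sat(AX q) = {s : every successor in {n5}} = {n2}
AF (AX q): least fixpoint, start Z0 = {n2}, add states with every successor in Z. Already a fixed point.
Sat(AF (AX q)) = {n2}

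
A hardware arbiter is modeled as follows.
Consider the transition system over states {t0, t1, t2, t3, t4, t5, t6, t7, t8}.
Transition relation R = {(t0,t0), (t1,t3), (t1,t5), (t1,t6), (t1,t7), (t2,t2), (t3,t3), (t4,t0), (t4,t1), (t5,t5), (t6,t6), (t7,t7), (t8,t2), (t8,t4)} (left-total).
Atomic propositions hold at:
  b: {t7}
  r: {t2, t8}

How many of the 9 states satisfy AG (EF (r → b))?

Sat(r → b) = {t0, t1, t3, t4, t5, t6, t7}
EF (r → b): least fixpoint, start Z0 = {t0, t1, t3, t4, t5, t6, t7}, add states with some successor in Z. Z1 = {t0, t1, t3, t4, t5, t6, t7, t8}; fixed.
Sat(EF (r → b)) = {t0, t1, t3, t4, t5, t6, t7, t8}
AG (EF (r → b)): greatest fixpoint, start Z0 = {t0, t1, t3, t4, t5, t6, t7, t8}, keep only states in Sat with every successor in Z. Z1 = {t0, t1, t3, t4, t5, t6, t7}; fixed.
Sat(AG (EF (r → b))) = {t0, t1, t3, t4, t5, t6, t7}
|Sat(AG (EF (r → b)))| = |{t0, t1, t3, t4, t5, t6, t7}| = 7.

7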